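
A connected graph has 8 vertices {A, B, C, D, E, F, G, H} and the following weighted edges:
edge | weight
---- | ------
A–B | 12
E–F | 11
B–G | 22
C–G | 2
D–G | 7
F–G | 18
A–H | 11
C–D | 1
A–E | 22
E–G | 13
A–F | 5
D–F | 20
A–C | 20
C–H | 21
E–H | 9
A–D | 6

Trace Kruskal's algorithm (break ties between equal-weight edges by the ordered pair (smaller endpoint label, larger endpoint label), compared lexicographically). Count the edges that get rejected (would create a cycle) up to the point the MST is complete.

Sort edges by weight, then run Kruskal:
C–D (1): add — endpoints in different components.
C–G (2): add — endpoints in different components.
A–F (5): add — endpoints in different components.
A–D (6): add — endpoints in different components.
D–G (7): skip — D and G already connected.
E–H (9): add — endpoints in different components.
A–H (11): add — endpoints in different components.
E–F (11): skip — E and F already connected.
A–B (12): add — endpoints in different components.
Edges rejected before the tree was complete: 2.

2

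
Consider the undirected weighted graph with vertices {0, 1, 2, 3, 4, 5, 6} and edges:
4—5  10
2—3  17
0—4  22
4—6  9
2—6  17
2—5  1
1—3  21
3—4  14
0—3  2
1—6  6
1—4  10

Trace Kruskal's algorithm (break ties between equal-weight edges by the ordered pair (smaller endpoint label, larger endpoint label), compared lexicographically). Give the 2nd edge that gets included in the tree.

0-3

Kruskal's algorithm — process edges by increasing weight (ties by edge label):
2—5 (1): add — endpoints in different components.
0—3 (2): add — endpoints in different components.
1—6 (6): add — endpoints in different components.
4—6 (9): add — endpoints in different components.
1—4 (10): skip — 1 and 4 already connected.
4—5 (10): add — endpoints in different components.
3—4 (14): add — endpoints in different components.
The 2nd edge added is 0—3.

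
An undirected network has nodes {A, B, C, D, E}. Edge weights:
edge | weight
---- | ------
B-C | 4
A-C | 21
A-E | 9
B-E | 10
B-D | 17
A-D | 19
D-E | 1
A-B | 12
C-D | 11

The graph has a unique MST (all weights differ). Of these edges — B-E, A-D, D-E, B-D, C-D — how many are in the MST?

2

Sort edges by weight, then run Kruskal:
D-E (1): add — endpoints in different components.
B-C (4): add — endpoints in different components.
A-E (9): add — endpoints in different components.
B-E (10): add — endpoints in different components.
MST edge set: {D-E, B-C, A-E, B-E}.
Of the listed edges, {B-E, D-E} are in the MST → 2.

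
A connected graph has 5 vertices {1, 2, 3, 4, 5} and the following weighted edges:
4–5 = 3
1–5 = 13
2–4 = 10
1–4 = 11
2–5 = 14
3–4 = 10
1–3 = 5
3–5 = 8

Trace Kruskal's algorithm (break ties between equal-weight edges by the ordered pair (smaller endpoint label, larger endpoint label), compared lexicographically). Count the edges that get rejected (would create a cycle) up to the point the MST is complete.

Sort edges by weight, then run Kruskal:
4–5 (3): add — endpoints in different components.
1–3 (5): add — endpoints in different components.
3–5 (8): add — endpoints in different components.
2–4 (10): add — endpoints in different components.
Edges rejected before the tree was complete: 0.

0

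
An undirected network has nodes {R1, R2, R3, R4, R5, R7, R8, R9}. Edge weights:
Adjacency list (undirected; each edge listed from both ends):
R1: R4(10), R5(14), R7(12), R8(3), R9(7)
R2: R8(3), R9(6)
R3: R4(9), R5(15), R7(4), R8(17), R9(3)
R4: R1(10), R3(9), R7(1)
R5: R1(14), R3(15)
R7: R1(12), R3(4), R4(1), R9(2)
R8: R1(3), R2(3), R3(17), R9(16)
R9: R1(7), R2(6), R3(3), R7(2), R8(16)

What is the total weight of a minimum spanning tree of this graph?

32

Kruskal: consider edges lightest-first.
R4–R7 (1): add — endpoints in different components.
R7–R9 (2): add — endpoints in different components.
R1–R8 (3): add — endpoints in different components.
R2–R8 (3): add — endpoints in different components.
R3–R9 (3): add — endpoints in different components.
R3–R7 (4): skip — R3 and R7 already connected.
R2–R9 (6): add — endpoints in different components.
R1–R9 (7): skip — R9 and R1 already connected.
R3–R4 (9): skip — R4 and R3 already connected.
R1–R4 (10): skip — R1 and R4 already connected.
R1–R7 (12): skip — R1 and R7 already connected.
R1–R5 (14): add — endpoints in different components.
MST edges: R4–R7, R7–R9, R1–R8, R2–R8, R3–R9, R2–R9, R1–R5; total weight 1+2+3+3+3+6+14 = 32.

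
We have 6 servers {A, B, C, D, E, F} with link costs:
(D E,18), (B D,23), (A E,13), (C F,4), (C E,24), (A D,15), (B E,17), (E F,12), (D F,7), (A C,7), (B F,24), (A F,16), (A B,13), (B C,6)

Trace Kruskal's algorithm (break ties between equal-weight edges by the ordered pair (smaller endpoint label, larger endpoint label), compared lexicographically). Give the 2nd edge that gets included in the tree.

B-C

Sort edges by weight, then run Kruskal:
C F (4): add — endpoints in different components.
B C (6): add — endpoints in different components.
A C (7): add — endpoints in different components.
D F (7): add — endpoints in different components.
E F (12): add — endpoints in different components.
The 2nd edge added is B C.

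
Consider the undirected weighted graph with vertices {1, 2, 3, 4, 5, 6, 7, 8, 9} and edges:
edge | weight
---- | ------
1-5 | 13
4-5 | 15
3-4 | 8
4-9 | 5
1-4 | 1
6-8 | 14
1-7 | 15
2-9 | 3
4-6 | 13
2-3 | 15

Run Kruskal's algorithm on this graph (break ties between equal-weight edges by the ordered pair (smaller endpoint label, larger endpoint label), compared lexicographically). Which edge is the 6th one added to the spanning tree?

4-6

Sort edges by weight, then run Kruskal:
1-4 (1): add — endpoints in different components.
2-9 (3): add — endpoints in different components.
4-9 (5): add — endpoints in different components.
3-4 (8): add — endpoints in different components.
1-5 (13): add — endpoints in different components.
4-6 (13): add — endpoints in different components.
6-8 (14): add — endpoints in different components.
1-7 (15): add — endpoints in different components.
The 6th edge added is 4-6.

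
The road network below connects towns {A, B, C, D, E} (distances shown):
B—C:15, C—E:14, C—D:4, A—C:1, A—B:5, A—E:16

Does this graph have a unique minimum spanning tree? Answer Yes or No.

Kruskal: consider edges lightest-first.
A—C (1): add. Components now {A,C} {B} {D} {E}
C—D (4): add. Components now {A,C,D} {B} {E}
A—B (5): add. Components now {A,B,C,D} {E}
C—E (14): add. Components now {A,B,C,D,E}
Every non-tree edge has weight strictly greater than the heaviest edge on the tree path between its endpoints, so the MST is unique.

Yes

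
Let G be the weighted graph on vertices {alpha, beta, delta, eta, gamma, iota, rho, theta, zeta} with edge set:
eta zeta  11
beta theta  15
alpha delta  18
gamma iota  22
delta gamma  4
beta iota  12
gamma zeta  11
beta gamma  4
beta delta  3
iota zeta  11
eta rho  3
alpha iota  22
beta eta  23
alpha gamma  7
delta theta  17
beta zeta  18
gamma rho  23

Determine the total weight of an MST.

65

Prim's algorithm from theta:
Step 1: cheapest edge leaving the tree is beta theta (15); add beta.
Step 2: cheapest edge leaving the tree is beta delta (3); add delta.
Step 3: cheapest edge leaving the tree is beta gamma (4); add gamma.
Step 4: cheapest edge leaving the tree is alpha gamma (7); add alpha.
Step 5: cheapest edge leaving the tree is gamma zeta (11); add zeta.
Step 6: cheapest edge leaving the tree is eta zeta (11); add eta.
Step 7: cheapest edge leaving the tree is eta rho (3); add rho.
Step 8: cheapest edge leaving the tree is iota zeta (11); add iota.
MST edges: beta theta, beta delta, beta gamma, alpha gamma, gamma zeta, eta zeta, eta rho, iota zeta; total weight 15+3+4+7+11+11+3+11 = 65.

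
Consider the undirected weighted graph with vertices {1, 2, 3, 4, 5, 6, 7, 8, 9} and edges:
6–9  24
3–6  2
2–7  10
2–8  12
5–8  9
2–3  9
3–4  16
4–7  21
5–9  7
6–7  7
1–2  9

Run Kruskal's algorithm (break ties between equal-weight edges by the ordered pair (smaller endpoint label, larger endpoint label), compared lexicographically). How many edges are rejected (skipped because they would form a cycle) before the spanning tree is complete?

Kruskal's algorithm — process edges by increasing weight (ties by edge label):
3–6 (2): add — endpoints in different components.
5–9 (7): add — endpoints in different components.
6–7 (7): add — endpoints in different components.
1–2 (9): add — endpoints in different components.
2–3 (9): add — endpoints in different components.
5–8 (9): add — endpoints in different components.
2–7 (10): skip — 2 and 7 already connected.
2–8 (12): add — endpoints in different components.
3–4 (16): add — endpoints in different components.
Edges rejected before the tree was complete: 1.

1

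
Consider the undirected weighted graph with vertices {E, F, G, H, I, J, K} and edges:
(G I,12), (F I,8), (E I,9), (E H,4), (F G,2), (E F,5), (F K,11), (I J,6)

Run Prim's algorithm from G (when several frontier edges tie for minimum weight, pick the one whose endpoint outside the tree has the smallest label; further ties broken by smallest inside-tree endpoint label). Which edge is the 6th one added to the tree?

Grow the tree from G using Prim:
Step 1: cheapest edge leaving the tree is F G (2); add F.
Step 2: cheapest edge leaving the tree is E F (5); add E.
Step 3: cheapest edge leaving the tree is E H (4); add H.
Step 4: cheapest edge leaving the tree is F I (8); add I.
Step 5: cheapest edge leaving the tree is I J (6); add J.
Step 6: cheapest edge leaving the tree is F K (11); add K.
The 6th edge added is F K.

F-K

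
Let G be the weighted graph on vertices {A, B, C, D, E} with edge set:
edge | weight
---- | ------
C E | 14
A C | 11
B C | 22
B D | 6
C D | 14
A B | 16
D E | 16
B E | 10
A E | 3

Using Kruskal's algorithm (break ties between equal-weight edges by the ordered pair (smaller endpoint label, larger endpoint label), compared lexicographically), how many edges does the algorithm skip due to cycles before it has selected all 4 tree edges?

0

Kruskal: consider edges lightest-first.
A E (3): add. Components now {A,E} {B} {C} {D}
B D (6): add. Components now {A,E} {B,D} {C}
B E (10): add. Components now {A,B,D,E} {C}
A C (11): add. Components now {A,B,C,D,E}
Edges rejected before the tree was complete: 0.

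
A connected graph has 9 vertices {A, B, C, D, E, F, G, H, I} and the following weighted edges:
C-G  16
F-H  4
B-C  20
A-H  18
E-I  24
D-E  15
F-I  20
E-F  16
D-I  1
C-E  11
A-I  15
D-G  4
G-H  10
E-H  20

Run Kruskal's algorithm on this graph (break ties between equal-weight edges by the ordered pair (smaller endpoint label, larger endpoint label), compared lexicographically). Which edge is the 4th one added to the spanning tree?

Kruskal: consider edges lightest-first.
D-I (1): add — endpoints in different components.
D-G (4): add — endpoints in different components.
F-H (4): add — endpoints in different components.
G-H (10): add — endpoints in different components.
C-E (11): add — endpoints in different components.
A-I (15): add — endpoints in different components.
D-E (15): add — endpoints in different components.
C-G (16): skip — C and G already connected.
E-F (16): skip — E and F already connected.
A-H (18): skip — A and H already connected.
B-C (20): add — endpoints in different components.
The 4th edge added is G-H.

G-H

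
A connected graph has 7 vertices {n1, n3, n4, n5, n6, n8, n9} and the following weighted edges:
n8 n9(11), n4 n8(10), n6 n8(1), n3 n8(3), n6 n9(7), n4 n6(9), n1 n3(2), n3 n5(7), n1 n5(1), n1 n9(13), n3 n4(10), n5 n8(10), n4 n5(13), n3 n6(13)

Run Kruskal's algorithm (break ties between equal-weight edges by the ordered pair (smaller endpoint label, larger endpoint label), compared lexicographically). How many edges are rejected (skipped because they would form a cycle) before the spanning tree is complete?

1

Kruskal's algorithm — process edges by increasing weight (ties by edge label):
n1 n5 (1): add — endpoints in different components.
n6 n8 (1): add — endpoints in different components.
n1 n3 (2): add — endpoints in different components.
n3 n8 (3): add — endpoints in different components.
n3 n5 (7): skip — n3 and n5 already connected.
n6 n9 (7): add — endpoints in different components.
n4 n6 (9): add — endpoints in different components.
Edges rejected before the tree was complete: 1.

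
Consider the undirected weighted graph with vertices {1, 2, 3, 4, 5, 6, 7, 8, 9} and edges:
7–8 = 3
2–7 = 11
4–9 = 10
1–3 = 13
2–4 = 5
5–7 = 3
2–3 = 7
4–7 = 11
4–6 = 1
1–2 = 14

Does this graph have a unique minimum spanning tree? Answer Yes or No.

Kruskal's algorithm — process edges by increasing weight (ties by edge label):
4–6 (1): add — endpoints in different components.
5–7 (3): add — endpoints in different components.
7–8 (3): add — endpoints in different components.
2–4 (5): add — endpoints in different components.
2–3 (7): add — endpoints in different components.
4–9 (10): add — endpoints in different components.
2–7 (11): add — endpoints in different components.
4–7 (11): skip — 4 and 7 already connected.
1–3 (13): add — endpoints in different components.
Non-tree edge 4–7 has weight 11, equal to the heaviest edge on its tree cycle — swapping gives another MST of the same weight. Not unique.

No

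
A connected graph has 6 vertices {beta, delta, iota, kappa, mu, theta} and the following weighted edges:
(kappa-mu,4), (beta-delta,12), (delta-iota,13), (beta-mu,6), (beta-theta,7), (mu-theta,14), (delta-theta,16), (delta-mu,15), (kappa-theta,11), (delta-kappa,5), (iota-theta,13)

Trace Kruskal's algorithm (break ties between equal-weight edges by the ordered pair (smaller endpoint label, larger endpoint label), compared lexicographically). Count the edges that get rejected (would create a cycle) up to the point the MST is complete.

2

Kruskal's algorithm — process edges by increasing weight (ties by edge label):
kappa-mu (4): add. Components now {theta} {iota} {delta} {kappa,mu} {beta}
delta-kappa (5): add. Components now {theta} {iota} {delta,kappa,mu} {beta}
beta-mu (6): add. Components now {theta} {iota} {beta,delta,kappa,mu}
beta-theta (7): add. Components now {beta,delta,kappa,mu,theta} {iota}
kappa-theta (11): skip — theta and kappa already connected.
beta-delta (12): skip — delta and beta already connected.
delta-iota (13): add. Components now {beta,delta,iota,kappa,mu,theta}
Edges rejected before the tree was complete: 2.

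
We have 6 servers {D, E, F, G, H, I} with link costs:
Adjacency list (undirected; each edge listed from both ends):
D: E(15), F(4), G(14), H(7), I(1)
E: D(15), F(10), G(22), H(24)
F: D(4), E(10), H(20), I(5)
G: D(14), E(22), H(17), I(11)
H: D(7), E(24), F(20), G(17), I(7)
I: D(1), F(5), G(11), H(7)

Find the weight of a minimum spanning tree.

33

Kruskal's algorithm — process edges by increasing weight (ties by edge label):
D I (1): add — endpoints in different components.
D F (4): add — endpoints in different components.
F I (5): skip — F and I already connected.
D H (7): add — endpoints in different components.
H I (7): skip — H and I already connected.
E F (10): add — endpoints in different components.
G I (11): add — endpoints in different components.
MST edges: D I, D F, D H, E F, G I; total weight 1+4+7+10+11 = 33.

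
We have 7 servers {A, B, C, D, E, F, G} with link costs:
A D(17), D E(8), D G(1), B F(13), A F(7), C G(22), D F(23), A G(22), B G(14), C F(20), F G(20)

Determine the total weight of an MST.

63

Grow the tree from G using Prim:
Step 1: frontier [D G 1, B G 14, F G 20, A G 22, C G 22] → take D G (1); add D.
Step 2: frontier [D E 8, A D 17, D F 23, B G 14, F G 20, A G 22, C G 22] → take D E (8); add E.
Step 3: frontier [A D 17, D F 23, B G 14, F G 20, A G 22, C G 22] → take B G (14); add B.
Step 4: frontier [B F 13, A D 17, D F 23, F G 20, A G 22, C G 22] → take B F (13); add F.
Step 5: frontier [A D 17, A F 7, C F 20, A G 22, C G 22] → take A F (7); add A.
Step 6: frontier [C F 20, C G 22] → take C F (20); add C.
MST edges: D G, D E, B G, B F, A F, C F; total weight 1+8+14+13+7+20 = 63.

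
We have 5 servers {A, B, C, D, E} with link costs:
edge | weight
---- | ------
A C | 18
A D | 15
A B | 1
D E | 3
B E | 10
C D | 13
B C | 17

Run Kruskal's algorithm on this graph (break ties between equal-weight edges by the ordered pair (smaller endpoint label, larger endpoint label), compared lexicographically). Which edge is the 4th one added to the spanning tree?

C-D

Kruskal: consider edges lightest-first.
A B (1): add — endpoints in different components.
D E (3): add — endpoints in different components.
B E (10): add — endpoints in different components.
C D (13): add — endpoints in different components.
The 4th edge added is C D.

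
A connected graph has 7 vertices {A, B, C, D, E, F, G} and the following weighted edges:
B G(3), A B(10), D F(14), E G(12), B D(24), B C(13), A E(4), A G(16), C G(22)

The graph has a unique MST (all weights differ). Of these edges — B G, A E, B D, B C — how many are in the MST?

Kruskal's algorithm — process edges by increasing weight (ties by edge label):
B G (3): add. Components now {A} {B,G} {C} {D} {E} {F}
A E (4): add. Components now {A,E} {B,G} {C} {D} {F}
A B (10): add. Components now {A,B,E,G} {C} {D} {F}
E G (12): skip — E and G already connected.
B C (13): add. Components now {A,B,C,E,G} {D} {F}
D F (14): add. Components now {A,B,C,E,G} {D,F}
A G (16): skip — A and G already connected.
C G (22): skip — C and G already connected.
B D (24): add. Components now {A,B,C,D,E,F,G}
MST edge set: {B G, A E, A B, B C, D F, B D}.
Of the listed edges, {B G, A E, B D, B C} are in the MST → 4.

4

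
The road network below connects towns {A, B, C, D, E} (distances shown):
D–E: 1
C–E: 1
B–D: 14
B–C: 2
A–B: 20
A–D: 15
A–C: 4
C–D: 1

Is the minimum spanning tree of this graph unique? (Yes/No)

No

Kruskal: consider edges lightest-first.
C–D (1): add. Components now {A} {B} {C,D} {E}
C–E (1): add. Components now {A} {B} {C,D,E}
D–E (1): skip — D and E already connected.
B–C (2): add. Components now {A} {B,C,D,E}
A–C (4): add. Components now {A,B,C,D,E}
Non-tree edge D–E has weight 1, equal to the heaviest edge on its tree cycle — swapping gives another MST of the same weight. Not unique.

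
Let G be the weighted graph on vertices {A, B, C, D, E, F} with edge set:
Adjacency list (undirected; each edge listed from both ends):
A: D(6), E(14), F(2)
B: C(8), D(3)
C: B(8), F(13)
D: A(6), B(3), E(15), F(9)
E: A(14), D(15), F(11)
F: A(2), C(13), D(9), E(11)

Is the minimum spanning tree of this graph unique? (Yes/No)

Kruskal: consider edges lightest-first.
A—F (2): add. Components now {A,F} {B} {C} {D} {E}
B—D (3): add. Components now {A,F} {B,D} {C} {E}
A—D (6): add. Components now {A,B,D,F} {C} {E}
B—C (8): add. Components now {A,B,C,D,F} {E}
D—F (9): skip — D and F already connected.
E—F (11): add. Components now {A,B,C,D,E,F}
Every non-tree edge has weight strictly greater than the heaviest edge on the tree path between its endpoints, so the MST is unique.

Yes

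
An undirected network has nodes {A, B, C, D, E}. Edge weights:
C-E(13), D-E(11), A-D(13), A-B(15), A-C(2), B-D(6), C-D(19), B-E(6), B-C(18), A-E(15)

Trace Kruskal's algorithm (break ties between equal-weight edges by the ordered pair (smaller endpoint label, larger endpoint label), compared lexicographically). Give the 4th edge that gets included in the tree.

Kruskal's algorithm — process edges by increasing weight (ties by edge label):
A-C (2): add. Components now {A,C} {B} {D} {E}
B-D (6): add. Components now {A,C} {B,D} {E}
B-E (6): add. Components now {A,C} {B,D,E}
D-E (11): skip — D and E already connected.
A-D (13): add. Components now {A,B,C,D,E}
The 4th edge added is A-D.

A-D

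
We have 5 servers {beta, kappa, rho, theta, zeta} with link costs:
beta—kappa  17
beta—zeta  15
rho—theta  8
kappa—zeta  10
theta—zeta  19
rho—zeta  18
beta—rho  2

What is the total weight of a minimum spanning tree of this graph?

35

Kruskal: consider edges lightest-first.
beta—rho (2): add. Components now {theta} {kappa} {beta,rho} {zeta}
rho—theta (8): add. Components now {beta,rho,theta} {kappa} {zeta}
kappa—zeta (10): add. Components now {beta,rho,theta} {kappa,zeta}
beta—zeta (15): add. Components now {beta,kappa,rho,theta,zeta}
MST edges: beta—rho, rho—theta, kappa—zeta, beta—zeta; total weight 2+8+10+15 = 35.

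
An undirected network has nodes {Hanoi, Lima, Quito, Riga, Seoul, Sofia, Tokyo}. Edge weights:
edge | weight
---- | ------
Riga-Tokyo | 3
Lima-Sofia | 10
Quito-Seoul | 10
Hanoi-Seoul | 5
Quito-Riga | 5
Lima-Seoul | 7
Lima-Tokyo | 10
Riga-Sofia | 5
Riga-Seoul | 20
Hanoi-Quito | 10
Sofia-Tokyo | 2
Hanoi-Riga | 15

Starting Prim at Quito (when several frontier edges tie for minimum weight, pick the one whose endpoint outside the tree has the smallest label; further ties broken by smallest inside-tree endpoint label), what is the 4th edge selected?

Prim's algorithm from Quito:
Step 1: frontier [Quito-Riga 5, Hanoi-Quito 10, Quito-Seoul 10] → take Quito-Riga (5); add Riga.
Step 2: frontier [Hanoi-Quito 10, Quito-Seoul 10, Riga-Tokyo 3, Riga-Sofia 5, Hanoi-Riga 15, Riga-Seoul 20] → take Riga-Tokyo (3); add Tokyo.
Step 3: frontier [Hanoi-Quito 10, Quito-Seoul 10, Riga-Sofia 5, Hanoi-Riga 15, Riga-Seoul 20, Sofia-Tokyo 2, Lima-Tokyo 10] → take Sofia-Tokyo (2); add Sofia.
Step 4: frontier [Hanoi-Quito 10, Quito-Seoul 10, Hanoi-Riga 15, Riga-Seoul 20, Lima-Sofia 10, Lima-Tokyo 10] → take Hanoi-Quito (10); add Hanoi.
Step 5: frontier [Hanoi-Seoul 5, Quito-Seoul 10, Riga-Seoul 20, Lima-Sofia 10, Lima-Tokyo 10] → take Hanoi-Seoul (5); add Seoul.
Step 6: frontier [Lima-Seoul 7, Lima-Sofia 10, Lima-Tokyo 10] → take Lima-Seoul (7); add Lima.
The 4th edge added is Hanoi-Quito.

Hanoi-Quito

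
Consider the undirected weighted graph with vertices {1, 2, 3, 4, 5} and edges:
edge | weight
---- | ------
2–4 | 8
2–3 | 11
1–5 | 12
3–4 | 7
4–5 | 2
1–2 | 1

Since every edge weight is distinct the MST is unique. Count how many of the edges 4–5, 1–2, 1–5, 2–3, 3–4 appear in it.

Sort edges by weight, then run Kruskal:
1–2 (1): add — endpoints in different components.
4–5 (2): add — endpoints in different components.
3–4 (7): add — endpoints in different components.
2–4 (8): add — endpoints in different components.
MST edge set: {1–2, 4–5, 3–4, 2–4}.
Of the listed edges, {4–5, 1–2, 3–4} are in the MST → 3.

3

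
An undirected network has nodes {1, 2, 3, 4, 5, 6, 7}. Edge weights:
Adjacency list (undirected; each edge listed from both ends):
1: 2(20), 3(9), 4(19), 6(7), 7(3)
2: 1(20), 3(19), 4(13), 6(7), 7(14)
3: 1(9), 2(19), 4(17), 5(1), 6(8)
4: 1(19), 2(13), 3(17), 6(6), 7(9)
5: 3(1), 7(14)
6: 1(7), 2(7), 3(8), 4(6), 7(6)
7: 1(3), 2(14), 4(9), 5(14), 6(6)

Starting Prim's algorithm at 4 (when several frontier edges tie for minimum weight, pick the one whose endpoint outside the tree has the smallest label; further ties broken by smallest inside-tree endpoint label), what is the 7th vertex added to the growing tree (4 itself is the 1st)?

5

Grow the tree from 4 using Prim:
Step 1: cheapest edge leaving the tree is 4–6 (6); add 6.
Step 2: cheapest edge leaving the tree is 6–7 (6); add 7.
Step 3: cheapest edge leaving the tree is 1–7 (3); add 1.
Step 4: cheapest edge leaving the tree is 2–6 (7); add 2.
Step 5: cheapest edge leaving the tree is 3–6 (8); add 3.
Step 6: cheapest edge leaving the tree is 3–5 (1); add 5.
Vertex order: 4, 6, 7, 1, 2, 3, 5. The 7th vertex is 5.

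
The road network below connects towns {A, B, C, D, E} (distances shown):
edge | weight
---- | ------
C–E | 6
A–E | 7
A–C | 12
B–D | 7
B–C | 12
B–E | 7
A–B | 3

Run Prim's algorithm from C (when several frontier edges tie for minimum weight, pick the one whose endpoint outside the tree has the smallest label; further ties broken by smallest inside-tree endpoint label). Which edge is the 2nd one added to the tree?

A-E

Prim's algorithm from C:
Step 1: frontier [C–E 6, A–C 12, B–C 12] → take C–E (6); add E.
Step 2: frontier [A–C 12, B–C 12, A–E 7, B–E 7] → take A–E (7); add A.
Step 3: frontier [A–B 3, B–C 12, B–E 7] → take A–B (3); add B.
Step 4: frontier [B–D 7] → take B–D (7); add D.
The 2nd edge added is A–E.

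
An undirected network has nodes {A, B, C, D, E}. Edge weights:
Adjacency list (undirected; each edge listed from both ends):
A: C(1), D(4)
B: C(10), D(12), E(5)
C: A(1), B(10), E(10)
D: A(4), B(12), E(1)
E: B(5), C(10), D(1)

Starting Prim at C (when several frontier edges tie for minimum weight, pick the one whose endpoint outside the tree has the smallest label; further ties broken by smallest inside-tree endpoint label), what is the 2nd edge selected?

A-D

Prim, starting at C.
Step 1: cheapest edge leaving the tree is A-C (1); add A.
Step 2: cheapest edge leaving the tree is A-D (4); add D.
Step 3: cheapest edge leaving the tree is D-E (1); add E.
Step 4: cheapest edge leaving the tree is B-E (5); add B.
The 2nd edge added is A-D.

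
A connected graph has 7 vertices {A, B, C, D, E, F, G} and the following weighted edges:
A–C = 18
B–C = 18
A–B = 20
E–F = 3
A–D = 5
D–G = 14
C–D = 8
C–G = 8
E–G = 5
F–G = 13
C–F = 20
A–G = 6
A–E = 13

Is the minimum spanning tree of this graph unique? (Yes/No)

No

Kruskal: consider edges lightest-first.
E–F (3): add. Components now {A} {B} {C} {D} {E,F} {G}
A–D (5): add. Components now {A,D} {B} {C} {E,F} {G}
E–G (5): add. Components now {A,D} {B} {C} {E,F,G}
A–G (6): add. Components now {A,D,E,F,G} {B} {C}
C–D (8): add. Components now {A,C,D,E,F,G} {B}
C–G (8): skip — C and G already connected.
A–E (13): skip — A and E already connected.
F–G (13): skip — F and G already connected.
D–G (14): skip — D and G already connected.
A–C (18): skip — A and C already connected.
B–C (18): add. Components now {A,B,C,D,E,F,G}
Non-tree edge C–G has weight 8, equal to the heaviest edge on its tree cycle — swapping gives another MST of the same weight. Not unique.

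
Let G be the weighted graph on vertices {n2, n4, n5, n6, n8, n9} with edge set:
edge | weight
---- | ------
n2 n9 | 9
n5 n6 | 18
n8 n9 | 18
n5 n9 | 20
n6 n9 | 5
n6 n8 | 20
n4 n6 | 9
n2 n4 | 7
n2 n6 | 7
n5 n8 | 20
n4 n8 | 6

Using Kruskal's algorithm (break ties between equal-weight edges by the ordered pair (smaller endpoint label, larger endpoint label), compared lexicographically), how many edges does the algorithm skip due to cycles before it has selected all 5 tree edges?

2

Kruskal: consider edges lightest-first.
n6 n9 (5): add — endpoints in different components.
n4 n8 (6): add — endpoints in different components.
n2 n4 (7): add — endpoints in different components.
n2 n6 (7): add — endpoints in different components.
n2 n9 (9): skip — n2 and n9 already connected.
n4 n6 (9): skip — n6 and n4 already connected.
n5 n6 (18): add — endpoints in different components.
Edges rejected before the tree was complete: 2.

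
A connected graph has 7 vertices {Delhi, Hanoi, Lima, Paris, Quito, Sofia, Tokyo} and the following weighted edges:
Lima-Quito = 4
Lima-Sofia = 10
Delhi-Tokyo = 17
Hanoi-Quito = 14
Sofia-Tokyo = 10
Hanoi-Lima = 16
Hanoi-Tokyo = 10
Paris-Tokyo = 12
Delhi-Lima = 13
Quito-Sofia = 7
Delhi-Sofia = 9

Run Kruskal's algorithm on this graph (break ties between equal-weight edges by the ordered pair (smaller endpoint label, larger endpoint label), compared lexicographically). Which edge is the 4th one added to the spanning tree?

Hanoi-Tokyo

Kruskal's algorithm — process edges by increasing weight (ties by edge label):
Lima-Quito (4): add — endpoints in different components.
Quito-Sofia (7): add — endpoints in different components.
Delhi-Sofia (9): add — endpoints in different components.
Hanoi-Tokyo (10): add — endpoints in different components.
Lima-Sofia (10): skip — Sofia and Lima already connected.
Sofia-Tokyo (10): add — endpoints in different components.
Paris-Tokyo (12): add — endpoints in different components.
The 4th edge added is Hanoi-Tokyo.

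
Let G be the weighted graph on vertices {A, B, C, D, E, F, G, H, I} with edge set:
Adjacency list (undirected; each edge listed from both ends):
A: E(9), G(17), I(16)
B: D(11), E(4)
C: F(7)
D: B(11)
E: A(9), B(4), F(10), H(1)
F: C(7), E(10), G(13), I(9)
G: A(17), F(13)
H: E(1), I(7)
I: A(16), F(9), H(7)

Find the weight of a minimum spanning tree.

61

Kruskal: consider edges lightest-first.
E H (1): add — endpoints in different components.
B E (4): add — endpoints in different components.
C F (7): add — endpoints in different components.
H I (7): add — endpoints in different components.
A E (9): add — endpoints in different components.
F I (9): add — endpoints in different components.
E F (10): skip — E and F already connected.
B D (11): add — endpoints in different components.
F G (13): add — endpoints in different components.
MST edges: E H, B E, C F, H I, A E, F I, B D, F G; total weight 1+4+7+7+9+9+11+13 = 61.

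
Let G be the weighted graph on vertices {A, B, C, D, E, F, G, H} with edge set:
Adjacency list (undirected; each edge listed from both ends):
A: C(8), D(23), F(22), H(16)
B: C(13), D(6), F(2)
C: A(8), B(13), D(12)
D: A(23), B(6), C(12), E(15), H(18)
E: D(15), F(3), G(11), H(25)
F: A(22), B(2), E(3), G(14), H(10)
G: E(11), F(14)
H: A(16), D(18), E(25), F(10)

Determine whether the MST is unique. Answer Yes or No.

Yes

Kruskal: consider edges lightest-first.
B F (2): add — endpoints in different components.
E F (3): add — endpoints in different components.
B D (6): add — endpoints in different components.
A C (8): add — endpoints in different components.
F H (10): add — endpoints in different components.
E G (11): add — endpoints in different components.
C D (12): add — endpoints in different components.
Every non-tree edge has weight strictly greater than the heaviest edge on the tree path between its endpoints, so the MST is unique.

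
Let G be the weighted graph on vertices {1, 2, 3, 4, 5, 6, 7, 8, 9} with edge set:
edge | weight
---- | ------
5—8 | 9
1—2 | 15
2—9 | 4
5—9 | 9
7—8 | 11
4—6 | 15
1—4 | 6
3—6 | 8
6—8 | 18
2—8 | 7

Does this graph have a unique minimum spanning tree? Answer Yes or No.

Sort edges by weight, then run Kruskal:
2—9 (4): add — endpoints in different components.
1—4 (6): add — endpoints in different components.
2—8 (7): add — endpoints in different components.
3—6 (8): add — endpoints in different components.
5—8 (9): add — endpoints in different components.
5—9 (9): skip — 5 and 9 already connected.
7—8 (11): add — endpoints in different components.
1—2 (15): add — endpoints in different components.
4—6 (15): add — endpoints in different components.
Non-tree edge 5—9 has weight 9, equal to the heaviest edge on its tree cycle — swapping gives another MST of the same weight. Not unique.

No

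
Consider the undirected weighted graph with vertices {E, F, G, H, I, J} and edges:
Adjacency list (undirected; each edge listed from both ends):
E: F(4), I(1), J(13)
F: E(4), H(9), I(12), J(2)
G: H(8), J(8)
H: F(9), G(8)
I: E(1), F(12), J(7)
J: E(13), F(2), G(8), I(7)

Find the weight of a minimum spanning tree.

Sort edges by weight, then run Kruskal:
E I (1): add — endpoints in different components.
F J (2): add — endpoints in different components.
E F (4): add — endpoints in different components.
I J (7): skip — I and J already connected.
G H (8): add — endpoints in different components.
G J (8): add — endpoints in different components.
MST edges: E I, F J, E F, G H, G J; total weight 1+2+4+8+8 = 23.

23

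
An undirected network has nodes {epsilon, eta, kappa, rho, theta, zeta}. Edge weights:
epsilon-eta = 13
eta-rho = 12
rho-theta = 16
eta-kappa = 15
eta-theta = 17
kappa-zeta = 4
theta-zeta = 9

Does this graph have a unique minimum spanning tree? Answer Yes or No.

Sort edges by weight, then run Kruskal:
kappa-zeta (4): add — endpoints in different components.
theta-zeta (9): add — endpoints in different components.
eta-rho (12): add — endpoints in different components.
epsilon-eta (13): add — endpoints in different components.
eta-kappa (15): add — endpoints in different components.
Every non-tree edge has weight strictly greater than the heaviest edge on the tree path between its endpoints, so the MST is unique.

Yes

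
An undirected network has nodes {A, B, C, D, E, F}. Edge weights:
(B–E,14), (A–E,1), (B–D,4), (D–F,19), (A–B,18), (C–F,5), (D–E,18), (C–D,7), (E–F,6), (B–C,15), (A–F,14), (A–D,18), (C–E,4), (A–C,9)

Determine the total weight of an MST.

21

Kruskal's algorithm — process edges by increasing weight (ties by edge label):
A–E (1): add. Components now {A,E} {B} {C} {D} {F}
B–D (4): add. Components now {A,E} {B,D} {C} {F}
C–E (4): add. Components now {A,C,E} {B,D} {F}
C–F (5): add. Components now {A,C,E,F} {B,D}
E–F (6): skip — E and F already connected.
C–D (7): add. Components now {A,B,C,D,E,F}
MST edges: A–E, B–D, C–E, C–F, C–D; total weight 1+4+4+5+7 = 21.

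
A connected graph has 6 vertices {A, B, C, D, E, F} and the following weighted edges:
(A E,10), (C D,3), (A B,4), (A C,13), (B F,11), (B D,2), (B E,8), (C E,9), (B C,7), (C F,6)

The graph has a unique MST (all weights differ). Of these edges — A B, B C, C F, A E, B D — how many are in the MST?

Kruskal's algorithm — process edges by increasing weight (ties by edge label):
B D (2): add — endpoints in different components.
C D (3): add — endpoints in different components.
A B (4): add — endpoints in different components.
C F (6): add — endpoints in different components.
B C (7): skip — B and C already connected.
B E (8): add — endpoints in different components.
MST edge set: {B D, C D, A B, C F, B E}.
Of the listed edges, {A B, C F, B D} are in the MST → 3.

3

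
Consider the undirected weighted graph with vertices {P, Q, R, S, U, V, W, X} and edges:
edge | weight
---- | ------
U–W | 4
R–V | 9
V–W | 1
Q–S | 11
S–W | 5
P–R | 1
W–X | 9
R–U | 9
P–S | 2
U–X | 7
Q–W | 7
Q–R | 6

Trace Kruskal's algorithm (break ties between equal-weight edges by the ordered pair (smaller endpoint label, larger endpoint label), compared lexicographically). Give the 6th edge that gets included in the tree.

Q-R

Kruskal: consider edges lightest-first.
P–R (1): add — endpoints in different components.
V–W (1): add — endpoints in different components.
P–S (2): add — endpoints in different components.
U–W (4): add — endpoints in different components.
S–W (5): add — endpoints in different components.
Q–R (6): add — endpoints in different components.
Q–W (7): skip — W and Q already connected.
U–X (7): add — endpoints in different components.
The 6th edge added is Q–R.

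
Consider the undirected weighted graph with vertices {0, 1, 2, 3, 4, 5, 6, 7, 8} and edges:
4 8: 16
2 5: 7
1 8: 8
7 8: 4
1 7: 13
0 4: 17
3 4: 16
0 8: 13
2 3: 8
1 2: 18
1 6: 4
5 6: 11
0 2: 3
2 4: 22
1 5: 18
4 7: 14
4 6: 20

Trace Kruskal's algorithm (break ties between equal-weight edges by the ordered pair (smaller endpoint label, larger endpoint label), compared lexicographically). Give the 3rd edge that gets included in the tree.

Sort edges by weight, then run Kruskal:
0 2 (3): add — endpoints in different components.
1 6 (4): add — endpoints in different components.
7 8 (4): add — endpoints in different components.
2 5 (7): add — endpoints in different components.
1 8 (8): add — endpoints in different components.
2 3 (8): add — endpoints in different components.
5 6 (11): add — endpoints in different components.
0 8 (13): skip — 0 and 8 already connected.
1 7 (13): skip — 1 and 7 already connected.
4 7 (14): add — endpoints in different components.
The 3rd edge added is 7 8.

7-8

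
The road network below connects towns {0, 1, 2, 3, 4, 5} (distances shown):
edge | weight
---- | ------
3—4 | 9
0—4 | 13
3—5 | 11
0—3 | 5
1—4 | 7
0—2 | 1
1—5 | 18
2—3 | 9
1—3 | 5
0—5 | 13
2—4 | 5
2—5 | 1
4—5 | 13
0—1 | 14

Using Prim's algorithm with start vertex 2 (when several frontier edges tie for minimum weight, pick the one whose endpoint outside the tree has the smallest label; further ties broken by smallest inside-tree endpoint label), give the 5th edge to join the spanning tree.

2-4

Prim, starting at 2.
Step 1: cheapest edge leaving the tree is 0—2 (1); add 0.
Step 2: cheapest edge leaving the tree is 2—5 (1); add 5.
Step 3: cheapest edge leaving the tree is 0—3 (5); add 3.
Step 4: cheapest edge leaving the tree is 1—3 (5); add 1.
Step 5: cheapest edge leaving the tree is 2—4 (5); add 4.
The 5th edge added is 2—4.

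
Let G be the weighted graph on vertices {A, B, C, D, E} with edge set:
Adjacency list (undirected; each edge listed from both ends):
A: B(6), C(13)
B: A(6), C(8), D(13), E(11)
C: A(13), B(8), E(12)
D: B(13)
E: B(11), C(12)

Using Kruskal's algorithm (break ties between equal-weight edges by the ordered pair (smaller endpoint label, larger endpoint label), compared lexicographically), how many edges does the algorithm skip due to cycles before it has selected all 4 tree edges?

Kruskal: consider edges lightest-first.
A—B (6): add. Components now {A,B} {C} {D} {E}
B—C (8): add. Components now {A,B,C} {D} {E}
B—E (11): add. Components now {A,B,C,E} {D}
C—E (12): skip — C and E already connected.
A—C (13): skip — A and C already connected.
B—D (13): add. Components now {A,B,C,D,E}
Edges rejected before the tree was complete: 2.

2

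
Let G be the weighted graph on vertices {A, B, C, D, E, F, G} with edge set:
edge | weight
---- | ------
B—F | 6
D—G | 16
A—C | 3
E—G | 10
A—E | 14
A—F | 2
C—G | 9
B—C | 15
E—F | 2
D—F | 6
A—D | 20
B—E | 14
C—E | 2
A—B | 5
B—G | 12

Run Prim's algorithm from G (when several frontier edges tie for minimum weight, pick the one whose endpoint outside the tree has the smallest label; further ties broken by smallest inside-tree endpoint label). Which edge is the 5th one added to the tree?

Prim's algorithm from G:
Step 1: cheapest edge leaving the tree is C—G (9); add C.
Step 2: cheapest edge leaving the tree is C—E (2); add E.
Step 3: cheapest edge leaving the tree is E—F (2); add F.
Step 4: cheapest edge leaving the tree is A—F (2); add A.
Step 5: cheapest edge leaving the tree is A—B (5); add B.
Step 6: cheapest edge leaving the tree is D—F (6); add D.
The 5th edge added is A—B.

A-B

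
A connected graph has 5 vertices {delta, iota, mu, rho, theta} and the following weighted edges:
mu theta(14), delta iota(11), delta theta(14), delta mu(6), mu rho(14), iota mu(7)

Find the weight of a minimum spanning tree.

41

Kruskal: consider edges lightest-first.
delta mu (6): add — endpoints in different components.
iota mu (7): add — endpoints in different components.
delta iota (11): skip — iota and delta already connected.
delta theta (14): add — endpoints in different components.
mu rho (14): add — endpoints in different components.
MST edges: delta mu, iota mu, delta theta, mu rho; total weight 6+7+14+14 = 41.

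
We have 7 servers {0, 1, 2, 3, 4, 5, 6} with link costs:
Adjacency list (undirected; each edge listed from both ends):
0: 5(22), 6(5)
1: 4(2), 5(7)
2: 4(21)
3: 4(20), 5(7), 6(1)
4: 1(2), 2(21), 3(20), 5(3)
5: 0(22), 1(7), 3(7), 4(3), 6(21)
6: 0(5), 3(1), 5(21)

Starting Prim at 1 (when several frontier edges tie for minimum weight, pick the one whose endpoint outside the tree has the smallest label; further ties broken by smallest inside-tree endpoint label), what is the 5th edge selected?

Prim's algorithm from 1:
Step 1: cheapest edge leaving the tree is 1-4 (2); add 4.
Step 2: cheapest edge leaving the tree is 4-5 (3); add 5.
Step 3: cheapest edge leaving the tree is 3-5 (7); add 3.
Step 4: cheapest edge leaving the tree is 3-6 (1); add 6.
Step 5: cheapest edge leaving the tree is 0-6 (5); add 0.
Step 6: cheapest edge leaving the tree is 2-4 (21); add 2.
The 5th edge added is 0-6.

0-6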